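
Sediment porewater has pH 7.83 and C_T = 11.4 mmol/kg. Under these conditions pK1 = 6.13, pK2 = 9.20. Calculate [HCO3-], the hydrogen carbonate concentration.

α₁ = 1 / (1 + [H⁺]/K1 + K2/[H⁺]) = 1 / (1 + 10^-1.70 + 10^-1.37)
   = 1 / (1 + 0.019953 + 0.042658) = 1/1.0626 = 0.9411
[HCO3⁻] = α₁ × DIC = 0.9411 × 11.4 = 10.7 mmol/kg

[HCO3⁻] = 10.7 mmol/kg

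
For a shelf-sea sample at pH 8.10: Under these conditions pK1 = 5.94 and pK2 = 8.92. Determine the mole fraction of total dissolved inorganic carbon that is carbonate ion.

α₂ = 1 / (1 + [H⁺]/K2 + [H⁺]²/(K1K2)) = 1 / (1 + 10^+0.82 + 10^-1.34)
   = 1 / (1 + 6.6069 + 0.045709) = 1/7.6526 = 0.1307

α₂ = 0.131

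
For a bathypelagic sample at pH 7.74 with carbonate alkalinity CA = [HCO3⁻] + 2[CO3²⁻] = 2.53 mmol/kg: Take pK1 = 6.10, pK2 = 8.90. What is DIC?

DIC = 2.43 mmol/kg

CA = [HCO3⁻] + 2[CO3²⁻] = (α₁ + 2α₂)·DIC
At pH 7.74: [H⁺]/K1 = 10^-1.64 = 0.022909, K2/[H⁺] = 10^-1.16 = 0.069183
α₁ = 1/(1 + 0.022909 + 0.069183) = 1/1.0921 = 0.9157; α₂ = α₁·K2/[H⁺] = 0.06335
α₁ + 2α₂ = 1.0424
DIC = CA / (α₁ + 2α₂) = 2.53 / 1.0424 = 2.43 mmol/kg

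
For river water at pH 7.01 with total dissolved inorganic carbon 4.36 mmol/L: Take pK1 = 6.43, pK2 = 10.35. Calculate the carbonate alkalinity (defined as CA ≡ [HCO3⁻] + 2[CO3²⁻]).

CA = [HCO3⁻] + 2[CO3²⁻] = (α₁ + 2α₂)·DIC
At pH 7.01: [H⁺]/K1 = 10^-0.58 = 0.26303, K2/[H⁺] = 10^-3.34 = 0.00045709
α₁ = 1/(1 + 0.26303 + 0.00045709) = 1/1.2635 = 0.7915; α₂ = α₁·K2/[H⁺] = 0.0003618
α₁ + 2α₂ = 0.7922
CA = 0.7922 × 4.36 = 3.45 mmol/L

CA = 3.45 mmol/L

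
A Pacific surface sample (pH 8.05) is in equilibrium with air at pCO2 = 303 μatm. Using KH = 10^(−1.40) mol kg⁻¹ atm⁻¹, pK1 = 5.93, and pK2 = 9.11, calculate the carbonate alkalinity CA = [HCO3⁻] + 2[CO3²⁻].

[CO2*] = KH · pCO2 = 10^(−1.40) × 303×10^-6 = 1.206×10^-5 mol/kg
α₀ = 1/(1 + K1/[H⁺] + K1K2/[H⁺]²) = 1/(1 + 10^+2.12 + 10^+1.06) = 0.006930
DIC = [CO2*]/α₀ = 1.206×10^-5 / 0.006930 = 1.741 mmol/kg
CA = (α₁ + 2α₂)·DIC = (0.9135 + 2×0.07956) × 1.741 = 1.87 mmol/kg

CA = 1.87 mmol/kg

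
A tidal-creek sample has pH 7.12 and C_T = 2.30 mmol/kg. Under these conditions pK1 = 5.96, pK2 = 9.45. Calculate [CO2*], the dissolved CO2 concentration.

α₀ = 1 / (1 + K1/[H⁺] + K1K2/[H⁺]²) = 1 / (1 + 10^+1.16 + 10^-1.17)
   = 1 / (1 + 14.454 + 0.067608) = 1/15.522 = 0.06442
[CO2*] = α₀ × DIC = 0.06442 × 2.30 = 0.148 mmol/kg

[CO2*] = 0.148 mmol/kg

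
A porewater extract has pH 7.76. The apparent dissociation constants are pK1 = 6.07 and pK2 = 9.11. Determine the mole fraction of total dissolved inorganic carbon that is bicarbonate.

α₁ = 1 / (1 + [H⁺]/K1 + K2/[H⁺]) = 1 / (1 + 10^-1.69 + 10^-1.35)
   = 1 / (1 + 0.020417 + 0.044668) = 1/1.0651 = 0.9389

α₁ = 0.939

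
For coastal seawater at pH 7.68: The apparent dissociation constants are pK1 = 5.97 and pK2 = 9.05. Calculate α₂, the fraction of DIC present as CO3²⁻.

α₂ = 1 / (1 + [H⁺]/K2 + [H⁺]²/(K1K2)) = 1 / (1 + 10^+1.37 + 10^-0.34)
   = 1 / (1 + 23.442 + 0.45709) = 1/24.899 = 0.04016

α₂ = 0.0402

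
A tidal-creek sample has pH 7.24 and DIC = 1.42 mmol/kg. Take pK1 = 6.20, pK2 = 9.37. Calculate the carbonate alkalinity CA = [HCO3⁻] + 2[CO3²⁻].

CA = 1.31 mmol/kg

CA = [HCO3⁻] + 2[CO3²⁻] = (α₁ + 2α₂)·DIC
At pH 7.24: [H⁺]/K1 = 10^-1.04 = 0.091201, K2/[H⁺] = 10^-2.13 = 0.0074131
α₁ = 1/(1 + 0.091201 + 0.0074131) = 1/1.0986 = 0.9102; α₂ = α₁·K2/[H⁺] = 0.006748
α₁ + 2α₂ = 0.9237
CA = 0.9237 × 1.42 = 1.31 mmol/kg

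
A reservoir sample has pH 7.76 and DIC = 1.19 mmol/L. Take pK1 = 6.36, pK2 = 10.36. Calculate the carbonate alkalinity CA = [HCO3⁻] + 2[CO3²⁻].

CA = 1.15 mmol/L

CA = [HCO3⁻] + 2[CO3²⁻] = (α₁ + 2α₂)·DIC
At pH 7.76: [H⁺]/K1 = 10^-1.40 = 0.039811, K2/[H⁺] = 10^-2.60 = 0.0025119
α₁ = 1/(1 + 0.039811 + 0.0025119) = 1/1.0423 = 0.9594; α₂ = α₁·K2/[H⁺] = 0.002410
α₁ + 2α₂ = 0.9642
CA = 0.9642 × 1.19 = 1.15 mmol/L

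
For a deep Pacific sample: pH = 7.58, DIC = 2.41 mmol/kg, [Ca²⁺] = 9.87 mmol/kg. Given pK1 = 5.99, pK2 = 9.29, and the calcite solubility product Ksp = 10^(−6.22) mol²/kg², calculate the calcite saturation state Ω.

α₂ = 1 / (1 + [H⁺]/K2 + [H⁺]²/(K1K2)) = 1 / (1 + 10^+1.71 + 10^+0.12)
   = 1 / (1 + 51.286 + 1.3183) = 1/53.604 = 0.01866
[CO3²⁻] = α₂ × DIC = 0.01866 × 2.41 = 0.04496 mmol/kg
Ksp = 10^(−6.22) = 6.026×10^-7
Ω = [Ca²⁺][CO3²⁻]/Ksp = (9.87×10^-3)(4.496×10^-5) / 6.026×10^-7 = 0.736

Ω = 0.736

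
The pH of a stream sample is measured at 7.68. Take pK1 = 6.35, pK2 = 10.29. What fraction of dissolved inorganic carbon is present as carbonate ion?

α₂ = 1 / (1 + [H⁺]/K2 + [H⁺]²/(K1K2)) = 1 / (1 + 10^+2.61 + 10^+1.28)
   = 1 / (1 + 407.38 + 19.055) = 1/427.43 = 0.002340

α₂ = 0.00234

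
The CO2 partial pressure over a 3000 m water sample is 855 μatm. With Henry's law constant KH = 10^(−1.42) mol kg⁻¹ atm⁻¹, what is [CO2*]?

[CO2*] = 32.5 μmol/kg

KH = 10^(−1.42) = 3.802×10^-2 mol kg⁻¹ atm⁻¹
[CO2*] = KH · pCO2 = 3.802×10^-2 × 855×10^-6 atm = 3.25×10^-5 mol/kg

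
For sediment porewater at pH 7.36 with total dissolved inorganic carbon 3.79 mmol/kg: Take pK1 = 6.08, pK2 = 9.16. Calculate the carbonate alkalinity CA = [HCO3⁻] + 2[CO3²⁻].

CA = 3.66 mmol/kg

CA = [HCO3⁻] + 2[CO3²⁻] = (α₁ + 2α₂)·DIC
At pH 7.36: [H⁺]/K1 = 10^-1.28 = 0.052481, K2/[H⁺] = 10^-1.80 = 0.015849
α₁ = 1/(1 + 0.052481 + 0.015849) = 1/1.0683 = 0.9360; α₂ = α₁·K2/[H⁺] = 0.01484
α₁ + 2α₂ = 0.9657
CA = 0.9657 × 3.79 = 3.66 mmol/kg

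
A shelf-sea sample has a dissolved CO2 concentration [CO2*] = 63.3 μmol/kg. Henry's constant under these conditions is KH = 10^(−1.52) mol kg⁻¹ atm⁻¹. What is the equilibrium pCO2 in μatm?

pCO2 = 2100 μatm

KH = 10^(−1.52) = 3.020×10^-2 mol kg⁻¹ atm⁻¹
pCO2 = [CO2*]/KH = 63.3×10^-6 / 3.020×10^-2 = 2.10×10^-3 atm = 2100 μatm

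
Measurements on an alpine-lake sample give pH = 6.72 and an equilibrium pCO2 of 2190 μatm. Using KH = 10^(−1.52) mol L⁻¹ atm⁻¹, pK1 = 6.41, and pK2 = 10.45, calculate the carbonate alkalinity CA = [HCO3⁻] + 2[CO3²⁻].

CA = 0.135 mmol/L

[CO2*] = KH · pCO2 = 10^(−1.52) × 2190×10^-6 = 6.614×10^-5 mol/L
α₀ = 1/(1 + K1/[H⁺] + K1K2/[H⁺]²) = 1/(1 + 10^+0.31 + 10^-3.42) = 0.3287
DIC = [CO2*]/α₀ = 6.614×10^-5 / 0.3287 = 0.2012 mmol/L
CA = (α₁ + 2α₂)·DIC = (0.6712 + 2×0.0001250) × 0.2012 = 0.135 mmol/L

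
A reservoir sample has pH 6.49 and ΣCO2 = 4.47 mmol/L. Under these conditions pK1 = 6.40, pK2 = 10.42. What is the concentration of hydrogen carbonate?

[HCO3⁻] = 2.47 mmol/L

α₁ = 1 / (1 + [H⁺]/K1 + K2/[H⁺]) = 1 / (1 + 10^-0.09 + 10^-3.93)
   = 1 / (1 + 0.81283 + 0.00011749) = 1/1.8129 = 0.5516
[HCO3⁻] = α₁ × DIC = 0.5516 × 4.47 = 2.47 mmol/L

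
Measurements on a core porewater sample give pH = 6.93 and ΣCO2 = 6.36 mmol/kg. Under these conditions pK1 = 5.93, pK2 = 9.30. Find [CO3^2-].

α₂ = 1 / (1 + [H⁺]/K2 + [H⁺]²/(K1K2)) = 1 / (1 + 10^+2.37 + 10^+1.37)
   = 1 / (1 + 234.42 + 23.442) = 1/258.87 = 0.003863
[CO3²⁻] = α₂ × DIC = 0.003863 × 6.36 = 0.0246 mmol/kg

[CO3²⁻] = 0.0246 mmol/kg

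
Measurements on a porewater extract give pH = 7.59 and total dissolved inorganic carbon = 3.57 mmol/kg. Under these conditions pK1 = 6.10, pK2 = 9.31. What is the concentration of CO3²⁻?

α₂ = 1 / (1 + [H⁺]/K2 + [H⁺]²/(K1K2)) = 1 / (1 + 10^+1.72 + 10^+0.23)
   = 1 / (1 + 52.481 + 1.6982) = 1/55.179 = 0.01812
[CO3²⁻] = α₂ × DIC = 0.01812 × 3.57 = 0.0647 mmol/kg

[CO3²⁻] = 0.0647 mmol/kg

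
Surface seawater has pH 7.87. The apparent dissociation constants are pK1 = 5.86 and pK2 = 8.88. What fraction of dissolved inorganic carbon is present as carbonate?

α₂ = 0.0882

α₂ = 1 / (1 + [H⁺]/K2 + [H⁺]²/(K1K2)) = 1 / (1 + 10^+1.01 + 10^-1.00)
   = 1 / (1 + 10.233 + 0.10000) = 1/11.333 = 0.08824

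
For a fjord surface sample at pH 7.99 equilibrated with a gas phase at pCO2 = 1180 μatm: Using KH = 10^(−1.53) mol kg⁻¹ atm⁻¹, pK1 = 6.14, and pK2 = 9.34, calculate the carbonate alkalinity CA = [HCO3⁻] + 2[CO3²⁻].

CA = 2.69 mmol/kg

[CO2*] = KH · pCO2 = 10^(−1.53) × 1180×10^-6 = 3.482×10^-5 mol/kg
α₀ = 1/(1 + K1/[H⁺] + K1K2/[H⁺]²) = 1/(1 + 10^+1.85 + 10^+0.50) = 0.01334
DIC = [CO2*]/α₀ = 3.482×10^-5 / 0.01334 = 2.610 mmol/kg
CA = (α₁ + 2α₂)·DIC = (0.9445 + 2×0.04219) × 2.610 = 2.69 mmol/kg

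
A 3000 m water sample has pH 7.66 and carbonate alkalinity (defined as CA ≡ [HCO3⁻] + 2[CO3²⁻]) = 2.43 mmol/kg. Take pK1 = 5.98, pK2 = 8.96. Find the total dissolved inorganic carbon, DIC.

CA = [HCO3⁻] + 2[CO3²⁻] = (α₁ + 2α₂)·DIC
At pH 7.66: [H⁺]/K1 = 10^-1.68 = 0.020893, K2/[H⁺] = 10^-1.30 = 0.050119
α₁ = 1/(1 + 0.020893 + 0.050119) = 1/1.0710 = 0.9337; α₂ = α₁·K2/[H⁺] = 0.04680
α₁ + 2α₂ = 1.0273
DIC = CA / (α₁ + 2α₂) = 2.43 / 1.0273 = 2.37 mmol/kg

DIC = 2.37 mmol/kg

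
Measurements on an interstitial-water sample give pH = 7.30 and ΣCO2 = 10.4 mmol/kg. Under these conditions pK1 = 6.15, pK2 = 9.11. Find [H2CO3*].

[CO2*] = 0.678 mmol/kg

α₀ = 1 / (1 + K1/[H⁺] + K1K2/[H⁺]²) = 1 / (1 + 10^+1.15 + 10^-0.66)
   = 1 / (1 + 14.125 + 0.21878) = 1/15.344 = 0.06517
[CO2*] = α₀ × DIC = 0.06517 × 10.4 = 0.678 mmol/kg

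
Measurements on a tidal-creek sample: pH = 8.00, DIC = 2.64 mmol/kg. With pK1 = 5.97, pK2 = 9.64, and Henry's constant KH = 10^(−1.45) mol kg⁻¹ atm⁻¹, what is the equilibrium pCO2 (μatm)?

pCO2 = 673 μatm

α₀ = 1 / (1 + K1/[H⁺] + K1K2/[H⁺]²) = 1 / (1 + 10^+2.03 + 10^+0.39)
   = 1 / (1 + 107.15 + 2.4547) = 1/110.61 = 0.009041
[CO2*] = α₀ × DIC = 0.009041 × 2.64 = 0.02387 mmol/kg
pCO2 = [CO2*]/KH = 2.387×10^-5 / 3.548×10^-2 = 673 μatm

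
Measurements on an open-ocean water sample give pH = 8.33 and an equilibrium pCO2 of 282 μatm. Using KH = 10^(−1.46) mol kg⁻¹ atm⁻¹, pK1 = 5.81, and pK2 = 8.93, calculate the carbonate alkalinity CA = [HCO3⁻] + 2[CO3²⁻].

[CO2*] = KH · pCO2 = 10^(−1.46) × 282×10^-6 = 9.778×10^-6 mol/kg
α₀ = 1/(1 + K1/[H⁺] + K1K2/[H⁺]²) = 1/(1 + 10^+2.52 + 10^+1.92) = 0.002408
DIC = [CO2*]/α₀ = 9.778×10^-6 / 0.002408 = 4.061 mmol/kg
CA = (α₁ + 2α₂)·DIC = (0.7973 + 2×0.2003) × 4.061 = 4.86 mmol/kg

CA = 4.86 mmol/kg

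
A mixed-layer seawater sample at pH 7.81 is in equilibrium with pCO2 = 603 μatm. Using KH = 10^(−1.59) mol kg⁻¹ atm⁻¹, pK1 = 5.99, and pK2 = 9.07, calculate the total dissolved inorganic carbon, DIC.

DIC = 1.10 mmol/kg

[CO2*] = KH · pCO2 = 10^(−1.59) × 603×10^-6 = 1.550×10^-5 mol/kg
α₀ = 1/(1 + K1/[H⁺] + K1K2/[H⁺]²) = 1/(1 + 10^+1.82 + 10^+0.56) = 0.01414
DIC = [CO2*]/α₀ = 1.550×10^-5 / 0.01414 = 1.10 mmol/kg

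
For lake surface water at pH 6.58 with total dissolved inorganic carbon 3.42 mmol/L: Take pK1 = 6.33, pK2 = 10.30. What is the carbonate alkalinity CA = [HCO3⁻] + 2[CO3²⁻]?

CA = 2.19 mmol/L

CA = [HCO3⁻] + 2[CO3²⁻] = (α₁ + 2α₂)·DIC
At pH 6.58: [H⁺]/K1 = 10^-0.25 = 0.56234, K2/[H⁺] = 10^-3.72 = 0.00019055
α₁ = 1/(1 + 0.56234 + 0.00019055) = 1/1.5625 = 0.6400; α₂ = α₁·K2/[H⁺] = 0.0001219
α₁ + 2α₂ = 0.6402
CA = 0.6402 × 3.42 = 2.19 mmol/L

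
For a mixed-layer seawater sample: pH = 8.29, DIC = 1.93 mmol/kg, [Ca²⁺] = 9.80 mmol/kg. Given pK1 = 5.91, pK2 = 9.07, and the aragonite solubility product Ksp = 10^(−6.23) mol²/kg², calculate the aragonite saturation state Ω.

Ω = 4.56

α₂ = 1 / (1 + [H⁺]/K2 + [H⁺]²/(K1K2)) = 1 / (1 + 10^+0.78 + 10^-1.60)
   = 1 / (1 + 6.0256 + 0.025119) = 1/7.0507 = 0.1418
[CO3²⁻] = α₂ × DIC = 0.1418 × 1.93 = 0.2737 mmol/kg
Ksp = 10^(−6.23) = 5.888×10^-7
Ω = [Ca²⁺][CO3²⁻]/Ksp = (9.80×10^-3)(2.737×10^-4) / 5.888×10^-7 = 4.56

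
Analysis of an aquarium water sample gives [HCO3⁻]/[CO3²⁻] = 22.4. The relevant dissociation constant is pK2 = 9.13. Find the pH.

pH = 7.78

From K2 = [H⁺][CO3²⁻]/[HCO3⁻]:  pH = pK2 − log₁₀([HCO3⁻]/[CO3²⁻])
log₁₀(22.4) = +1.350
pH = 9.13 − (+1.350) = 7.78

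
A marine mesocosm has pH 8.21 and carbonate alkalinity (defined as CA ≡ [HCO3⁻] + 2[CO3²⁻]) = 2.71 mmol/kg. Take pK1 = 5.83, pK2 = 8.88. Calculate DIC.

CA = [HCO3⁻] + 2[CO3²⁻] = (α₁ + 2α₂)·DIC
At pH 8.21: [H⁺]/K1 = 10^-2.38 = 0.0041687, K2/[H⁺] = 10^-0.67 = 0.21380
α₁ = 1/(1 + 0.0041687 + 0.21380) = 1/1.2180 = 0.8210; α₂ = α₁·K2/[H⁺] = 0.1755
α₁ + 2α₂ = 1.1721
DIC = CA / (α₁ + 2α₂) = 2.71 / 1.1721 = 2.31 mmol/kg

DIC = 2.31 mmol/kg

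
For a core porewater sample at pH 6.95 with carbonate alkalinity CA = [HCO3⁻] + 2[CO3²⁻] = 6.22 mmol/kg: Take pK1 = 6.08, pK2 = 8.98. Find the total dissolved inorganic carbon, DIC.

DIC = 6.99 mmol/kg

CA = [HCO3⁻] + 2[CO3²⁻] = (α₁ + 2α₂)·DIC
At pH 6.95: [H⁺]/K1 = 10^-0.87 = 0.13490, K2/[H⁺] = 10^-2.03 = 0.0093325
α₁ = 1/(1 + 0.13490 + 0.0093325) = 1/1.1442 = 0.8740; α₂ = α₁·K2/[H⁺] = 0.008156
α₁ + 2α₂ = 0.8903
DIC = CA / (α₁ + 2α₂) = 6.22 / 0.8903 = 6.99 mmol/kg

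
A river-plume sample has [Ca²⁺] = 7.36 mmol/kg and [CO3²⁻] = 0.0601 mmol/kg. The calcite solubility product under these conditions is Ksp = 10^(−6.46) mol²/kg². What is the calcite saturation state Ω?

Ksp = 10^(−6.46) = 3.467×10^-7
Ω = [Ca²⁺][CO3²⁻]/Ksp = (7.36×10^-3)(0.0601×10^-3) / 3.467×10^-7 = 1.28

Ω = 1.28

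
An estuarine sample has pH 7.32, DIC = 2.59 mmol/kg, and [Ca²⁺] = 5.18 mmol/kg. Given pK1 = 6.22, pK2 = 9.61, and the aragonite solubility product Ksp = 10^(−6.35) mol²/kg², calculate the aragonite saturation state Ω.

Ω = 0.142

α₂ = 1 / (1 + [H⁺]/K2 + [H⁺]²/(K1K2)) = 1 / (1 + 10^+2.29 + 10^+1.19)
   = 1 / (1 + 194.98 + 15.488) = 1/211.47 = 0.004729
[CO3²⁻] = α₂ × DIC = 0.004729 × 2.59 = 0.01225 mmol/kg = 12.25 μmol/kg
Ksp = 10^(−6.35) = 4.467×10^-7
Ω = [Ca²⁺][CO3²⁻]/Ksp = (5.18×10^-3)(1.225×10^-5) / 4.467×10^-7 = 0.142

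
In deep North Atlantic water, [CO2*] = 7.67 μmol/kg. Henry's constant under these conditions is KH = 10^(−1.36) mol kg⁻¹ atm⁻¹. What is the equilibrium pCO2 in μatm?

KH = 10^(−1.36) = 4.365×10^-2 mol kg⁻¹ atm⁻¹
pCO2 = [CO2*]/KH = 7.67×10^-6 / 4.365×10^-2 = 1.76×10^-4 atm = 176 μatm

pCO2 = 176 μatm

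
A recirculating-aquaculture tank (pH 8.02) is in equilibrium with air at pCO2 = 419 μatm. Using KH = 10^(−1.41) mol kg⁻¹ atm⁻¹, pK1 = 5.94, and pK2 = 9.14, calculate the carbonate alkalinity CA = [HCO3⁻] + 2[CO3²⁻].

CA = 2.26 mmol/kg

[CO2*] = KH · pCO2 = 10^(−1.41) × 419×10^-6 = 1.630×10^-5 mol/kg
α₀ = 1/(1 + K1/[H⁺] + K1K2/[H⁺]²) = 1/(1 + 10^+2.08 + 10^+0.96) = 0.007672
DIC = [CO2*]/α₀ = 1.630×10^-5 / 0.007672 = 2.125 mmol/kg
CA = (α₁ + 2α₂)·DIC = (0.9224 + 2×0.06997) × 2.125 = 2.26 mmol/kg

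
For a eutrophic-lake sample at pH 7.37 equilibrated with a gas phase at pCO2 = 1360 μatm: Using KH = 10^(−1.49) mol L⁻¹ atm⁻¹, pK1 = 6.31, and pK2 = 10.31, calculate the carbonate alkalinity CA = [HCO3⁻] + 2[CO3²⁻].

CA = 0.506 mmol/L

[CO2*] = KH · pCO2 = 10^(−1.49) × 1360×10^-6 = 4.401×10^-5 mol/L
α₀ = 1/(1 + K1/[H⁺] + K1K2/[H⁺]²) = 1/(1 + 10^+1.06 + 10^-1.88) = 0.08003
DIC = [CO2*]/α₀ = 4.401×10^-5 / 0.08003 = 0.5499 mmol/L
CA = (α₁ + 2α₂)·DIC = (0.9189 + 2×0.001055) × 0.5499 = 0.506 mmol/L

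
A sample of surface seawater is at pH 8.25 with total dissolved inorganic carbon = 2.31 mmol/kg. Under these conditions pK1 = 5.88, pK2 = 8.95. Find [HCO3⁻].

[HCO3⁻] = 1.92 mmol/kg

α₁ = 1 / (1 + [H⁺]/K1 + K2/[H⁺]) = 1 / (1 + 10^-2.37 + 10^-0.70)
   = 1 / (1 + 0.0042658 + 0.19953) = 1/1.2038 = 0.8307
[HCO3⁻] = α₁ × DIC = 0.8307 × 2.31 = 1.92 mmol/kg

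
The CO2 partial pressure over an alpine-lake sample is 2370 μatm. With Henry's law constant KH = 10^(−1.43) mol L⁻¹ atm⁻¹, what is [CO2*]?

[CO2*] = 88.1 μmol/L

KH = 10^(−1.43) = 3.715×10^-2 mol L⁻¹ atm⁻¹
[CO2*] = KH · pCO2 = 3.715×10^-2 × 2370×10^-6 atm = 8.81×10^-5 mol/L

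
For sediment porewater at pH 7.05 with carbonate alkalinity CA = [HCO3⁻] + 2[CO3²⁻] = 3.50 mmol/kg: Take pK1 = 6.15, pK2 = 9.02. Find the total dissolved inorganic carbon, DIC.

CA = [HCO3⁻] + 2[CO3²⁻] = (α₁ + 2α₂)·DIC
At pH 7.05: [H⁺]/K1 = 10^-0.90 = 0.12589, K2/[H⁺] = 10^-1.97 = 0.010715
α₁ = 1/(1 + 0.12589 + 0.010715) = 1/1.1366 = 0.8798; α₂ = α₁·K2/[H⁺] = 0.009427
α₁ + 2α₂ = 0.8987
DIC = CA / (α₁ + 2α₂) = 3.50 / 0.8987 = 3.89 mmol/kg

DIC = 3.89 mmol/kg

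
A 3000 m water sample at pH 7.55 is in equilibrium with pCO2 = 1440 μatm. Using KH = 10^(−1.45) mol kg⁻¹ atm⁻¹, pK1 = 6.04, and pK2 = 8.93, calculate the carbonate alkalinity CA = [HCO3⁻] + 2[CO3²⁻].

CA = 1.79 mmol/kg

[CO2*] = KH · pCO2 = 10^(−1.45) × 1440×10^-6 = 5.109×10^-5 mol/kg
α₀ = 1/(1 + K1/[H⁺] + K1K2/[H⁺]²) = 1/(1 + 10^+1.51 + 10^+0.13) = 0.02881
DIC = [CO2*]/α₀ = 5.109×10^-5 / 0.02881 = 1.773 mmol/kg
CA = (α₁ + 2α₂)·DIC = (0.9323 + 2×0.03887) × 1.773 = 1.79 mmol/kg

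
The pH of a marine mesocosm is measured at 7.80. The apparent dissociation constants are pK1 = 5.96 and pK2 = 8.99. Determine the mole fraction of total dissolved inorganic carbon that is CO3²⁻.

α₂ = 1 / (1 + [H⁺]/K2 + [H⁺]²/(K1K2)) = 1 / (1 + 10^+1.19 + 10^-0.65)
   = 1 / (1 + 15.488 + 0.22387) = 1/16.712 = 0.05984

α₂ = 0.0598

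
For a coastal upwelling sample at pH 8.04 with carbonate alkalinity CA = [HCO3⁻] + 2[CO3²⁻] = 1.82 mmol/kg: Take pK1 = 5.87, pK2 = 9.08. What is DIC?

DIC = 1.69 mmol/kg

CA = [HCO3⁻] + 2[CO3²⁻] = (α₁ + 2α₂)·DIC
At pH 8.04: [H⁺]/K1 = 10^-2.17 = 0.0067608, K2/[H⁺] = 10^-1.04 = 0.091201
α₁ = 1/(1 + 0.0067608 + 0.091201) = 1/1.0980 = 0.9108; α₂ = α₁·K2/[H⁺] = 0.08306
α₁ + 2α₂ = 1.0769
DIC = CA / (α₁ + 2α₂) = 1.82 / 1.0769 = 1.69 mmol/kg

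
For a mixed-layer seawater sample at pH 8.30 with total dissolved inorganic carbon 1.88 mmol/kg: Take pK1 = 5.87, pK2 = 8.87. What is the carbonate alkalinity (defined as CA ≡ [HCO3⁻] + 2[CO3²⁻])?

CA = [HCO3⁻] + 2[CO3²⁻] = (α₁ + 2α₂)·DIC
At pH 8.30: [H⁺]/K1 = 10^-2.43 = 0.0037154, K2/[H⁺] = 10^-0.57 = 0.26915
α₁ = 1/(1 + 0.0037154 + 0.26915) = 1/1.2729 = 0.7856; α₂ = α₁·K2/[H⁺] = 0.2115
α₁ + 2α₂ = 1.2085
CA = 1.2085 × 1.88 = 2.27 mmol/kg

CA = 2.27 mmol/kg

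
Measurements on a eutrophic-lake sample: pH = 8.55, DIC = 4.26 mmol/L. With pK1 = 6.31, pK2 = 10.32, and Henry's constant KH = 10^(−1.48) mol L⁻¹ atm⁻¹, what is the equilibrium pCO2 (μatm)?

pCO2 = 724 μatm

α₀ = 1 / (1 + K1/[H⁺] + K1K2/[H⁺]²) = 1 / (1 + 10^+2.24 + 10^+0.47)
   = 1 / (1 + 173.78 + 2.9512) = 1/177.73 = 0.005626
[CO2*] = α₀ × DIC = 0.005626 × 4.26 = 0.02397 mmol/L
pCO2 = [CO2*]/KH = 2.397×10^-5 / 3.311×10^-2 = 724 μatm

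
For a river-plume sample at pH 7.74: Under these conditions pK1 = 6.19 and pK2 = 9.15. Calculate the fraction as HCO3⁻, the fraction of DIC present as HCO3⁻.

α₁ = 0.937

α₁ = 1 / (1 + [H⁺]/K1 + K2/[H⁺]) = 1 / (1 + 10^-1.55 + 10^-1.41)
   = 1 / (1 + 0.028184 + 0.038905) = 1/1.0671 = 0.9371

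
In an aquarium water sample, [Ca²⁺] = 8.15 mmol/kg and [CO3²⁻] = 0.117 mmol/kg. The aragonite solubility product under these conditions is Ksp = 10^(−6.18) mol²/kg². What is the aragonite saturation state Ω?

Ksp = 10^(−6.18) = 6.607×10^-7
Ω = [Ca²⁺][CO3²⁻]/Ksp = (8.15×10^-3)(0.117×10^-3) / 6.607×10^-7 = 1.44

Ω = 1.44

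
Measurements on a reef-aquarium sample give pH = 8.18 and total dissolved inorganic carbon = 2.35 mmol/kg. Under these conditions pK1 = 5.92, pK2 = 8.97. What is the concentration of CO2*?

α₀ = 1 / (1 + K1/[H⁺] + K1K2/[H⁺]²) = 1 / (1 + 10^+2.26 + 10^+1.47)
   = 1 / (1 + 181.97 + 29.512) = 1/212.48 = 0.004706
[CO2*] = α₀ × DIC = 0.004706 × 2.35 = 0.0111 mmol/kg = 11.1 μmol/kg

[CO2*] = 11.1 μmol/kg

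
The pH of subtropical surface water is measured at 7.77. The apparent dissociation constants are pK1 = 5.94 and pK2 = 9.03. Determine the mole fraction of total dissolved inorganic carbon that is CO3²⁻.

α₂ = 0.0514

α₂ = 1 / (1 + [H⁺]/K2 + [H⁺]²/(K1K2)) = 1 / (1 + 10^+1.26 + 10^-0.57)
   = 1 / (1 + 18.197 + 0.26915) = 1/19.466 = 0.05137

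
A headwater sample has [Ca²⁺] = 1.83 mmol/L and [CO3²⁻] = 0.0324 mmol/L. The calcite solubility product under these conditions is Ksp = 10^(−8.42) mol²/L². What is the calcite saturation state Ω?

Ksp = 10^(−8.42) = 3.802×10^-9
Ω = [Ca²⁺][CO3²⁻]/Ksp = (1.83×10^-3)(0.0324×10^-3) / 3.802×10^-9 = 15.6

Ω = 15.6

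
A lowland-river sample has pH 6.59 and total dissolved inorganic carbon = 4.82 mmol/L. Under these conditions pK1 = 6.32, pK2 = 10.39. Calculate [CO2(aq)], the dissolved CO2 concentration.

α₀ = 1 / (1 + K1/[H⁺] + K1K2/[H⁺]²) = 1 / (1 + 10^+0.27 + 10^-3.53)
   = 1 / (1 + 1.8621 + 0.00029512) = 1/2.8624 = 0.3494
[CO2*] = α₀ × DIC = 0.3494 × 4.82 = 1.68 mmol/L

[CO2*] = 1.68 mmol/L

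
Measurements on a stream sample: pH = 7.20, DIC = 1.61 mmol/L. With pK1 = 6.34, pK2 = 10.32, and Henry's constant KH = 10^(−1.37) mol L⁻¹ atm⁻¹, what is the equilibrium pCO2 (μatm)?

α₀ = 1 / (1 + K1/[H⁺] + K1K2/[H⁺]²) = 1 / (1 + 10^+0.86 + 10^-2.26)
   = 1 / (1 + 7.2444 + 0.0054954) = 1/8.2499 = 0.1212
[CO2*] = α₀ × DIC = 0.1212 × 1.61 = 0.1952 mmol/L
pCO2 = [CO2*]/KH = 1.952×10^-4 / 4.266×10^-2 = 4570 μatm

pCO2 = 4570 μatm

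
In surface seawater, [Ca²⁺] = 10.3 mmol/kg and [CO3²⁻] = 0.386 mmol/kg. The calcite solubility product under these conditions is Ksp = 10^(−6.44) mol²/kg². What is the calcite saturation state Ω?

Ksp = 10^(−6.44) = 3.631×10^-7
Ω = [Ca²⁺][CO3²⁻]/Ksp = (10.3×10^-3)(0.386×10^-3) / 3.631×10^-7 = 11.0

Ω = 11.0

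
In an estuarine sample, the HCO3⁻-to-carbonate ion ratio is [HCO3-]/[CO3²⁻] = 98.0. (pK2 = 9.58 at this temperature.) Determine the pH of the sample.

From K2 = [H⁺][CO3²⁻]/[HCO3-]:  pH = pK2 − log₁₀([HCO3-]/[CO3²⁻])
log₁₀(98.0) = +1.991
pH = 9.58 − (+1.991) = 7.59

pH = 7.59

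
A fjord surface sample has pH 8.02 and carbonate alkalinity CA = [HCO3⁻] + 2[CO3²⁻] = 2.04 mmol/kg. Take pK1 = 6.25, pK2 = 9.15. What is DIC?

DIC = 1.94 mmol/kg

CA = [HCO3⁻] + 2[CO3²⁻] = (α₁ + 2α₂)·DIC
At pH 8.02: [H⁺]/K1 = 10^-1.77 = 0.016982, K2/[H⁺] = 10^-1.13 = 0.074131
α₁ = 1/(1 + 0.016982 + 0.074131) = 1/1.0911 = 0.9165; α₂ = α₁·K2/[H⁺] = 0.06794
α₁ + 2α₂ = 1.0524
DIC = CA / (α₁ + 2α₂) = 2.04 / 1.0524 = 1.94 mmol/kg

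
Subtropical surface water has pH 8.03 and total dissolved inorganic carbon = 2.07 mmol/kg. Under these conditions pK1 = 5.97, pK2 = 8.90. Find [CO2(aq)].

[CO2*] = 15.8 μmol/kg

α₀ = 1 / (1 + K1/[H⁺] + K1K2/[H⁺]²) = 1 / (1 + 10^+2.06 + 10^+1.19)
   = 1 / (1 + 114.82 + 15.488) = 1/131.30 = 0.007616
[CO2*] = α₀ × DIC = 0.007616 × 2.07 = 0.0158 mmol/kg = 15.8 μmol/kg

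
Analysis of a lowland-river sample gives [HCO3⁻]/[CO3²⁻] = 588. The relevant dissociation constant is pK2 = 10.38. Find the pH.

From K2 = [H⁺][CO3²⁻]/[HCO3⁻]:  pH = pK2 − log₁₀([HCO3⁻]/[CO3²⁻])
log₁₀(588) = +2.769
pH = 10.38 − (+2.769) = 7.61

pH = 7.61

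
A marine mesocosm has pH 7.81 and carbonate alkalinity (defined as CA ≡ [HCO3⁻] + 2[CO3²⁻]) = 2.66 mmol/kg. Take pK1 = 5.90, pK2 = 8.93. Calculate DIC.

CA = [HCO3⁻] + 2[CO3²⁻] = (α₁ + 2α₂)·DIC
At pH 7.81: [H⁺]/K1 = 10^-1.91 = 0.012303, K2/[H⁺] = 10^-1.12 = 0.075858
α₁ = 1/(1 + 0.012303 + 0.075858) = 1/1.0882 = 0.9190; α₂ = α₁·K2/[H⁺] = 0.06971
α₁ + 2α₂ = 1.0584
DIC = CA / (α₁ + 2α₂) = 2.66 / 1.0584 = 2.51 mmol/kg

DIC = 2.51 mmol/kg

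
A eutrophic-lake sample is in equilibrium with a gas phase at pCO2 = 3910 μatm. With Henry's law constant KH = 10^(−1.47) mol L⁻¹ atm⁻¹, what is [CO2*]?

[CO2*] = 132 μmol/L

KH = 10^(−1.47) = 3.388×10^-2 mol L⁻¹ atm⁻¹
[CO2*] = KH · pCO2 = 3.388×10^-2 × 3910×10^-6 atm = 1.32×10^-4 mol/L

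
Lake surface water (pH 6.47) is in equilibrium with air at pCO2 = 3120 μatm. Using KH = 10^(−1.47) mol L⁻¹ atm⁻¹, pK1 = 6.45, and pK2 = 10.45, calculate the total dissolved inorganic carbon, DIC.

[CO2*] = KH · pCO2 = 10^(−1.47) × 3120×10^-6 = 1.057×10^-4 mol/L
α₀ = 1/(1 + K1/[H⁺] + K1K2/[H⁺]²) = 1/(1 + 10^+0.02 + 10^-3.96) = 0.4885
DIC = [CO2*]/α₀ = 1.057×10^-4 / 0.4885 = 0.216 mmol/L

DIC = 0.216 mmol/L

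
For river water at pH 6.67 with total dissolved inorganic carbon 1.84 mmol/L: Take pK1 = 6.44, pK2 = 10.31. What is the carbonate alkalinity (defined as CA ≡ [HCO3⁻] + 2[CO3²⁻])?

CA = [HCO3⁻] + 2[CO3²⁻] = (α₁ + 2α₂)·DIC
At pH 6.67: [H⁺]/K1 = 10^-0.23 = 0.58884, K2/[H⁺] = 10^-3.64 = 0.00022909
α₁ = 1/(1 + 0.58884 + 0.00022909) = 1/1.5891 = 0.6293; α₂ = α₁·K2/[H⁺] = 0.0001442
α₁ + 2α₂ = 0.6296
CA = 0.6296 × 1.84 = 1.16 mmol/L

CA = 1.16 mmol/L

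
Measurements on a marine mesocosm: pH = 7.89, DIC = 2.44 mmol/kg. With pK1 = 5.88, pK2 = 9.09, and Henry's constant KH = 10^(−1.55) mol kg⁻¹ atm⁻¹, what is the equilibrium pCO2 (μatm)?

α₀ = 1 / (1 + K1/[H⁺] + K1K2/[H⁺]²) = 1 / (1 + 10^+2.01 + 10^+0.81)
   = 1 / (1 + 102.33 + 6.4565) = 1/109.79 = 0.009109
[CO2*] = α₀ × DIC = 0.009109 × 2.44 = 0.02223 mmol/kg
pCO2 = [CO2*]/KH = 2.223×10^-5 / 2.818×10^-2 = 789 μatm

pCO2 = 789 μatm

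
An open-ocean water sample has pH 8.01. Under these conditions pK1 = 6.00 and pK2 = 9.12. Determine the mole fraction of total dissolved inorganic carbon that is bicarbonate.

α₁ = 1 / (1 + [H⁺]/K1 + K2/[H⁺]) = 1 / (1 + 10^-2.01 + 10^-1.11)
   = 1 / (1 + 0.0097724 + 0.077625) = 1/1.0874 = 0.9196

α₁ = 0.920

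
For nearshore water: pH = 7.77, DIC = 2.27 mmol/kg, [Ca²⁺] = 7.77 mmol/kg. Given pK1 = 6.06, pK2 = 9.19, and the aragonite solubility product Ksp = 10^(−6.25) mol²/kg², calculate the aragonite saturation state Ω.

Ω = 1.13

α₂ = 1 / (1 + [H⁺]/K2 + [H⁺]²/(K1K2)) = 1 / (1 + 10^+1.42 + 10^-0.29)
   = 1 / (1 + 26.303 + 0.51286) = 1/27.816 = 0.03595
[CO3²⁻] = α₂ × DIC = 0.03595 × 2.27 = 0.08161 mmol/kg
Ksp = 10^(−6.25) = 5.623×10^-7
Ω = [Ca²⁺][CO3²⁻]/Ksp = (7.77×10^-3)(8.161×10^-5) / 5.623×10^-7 = 1.13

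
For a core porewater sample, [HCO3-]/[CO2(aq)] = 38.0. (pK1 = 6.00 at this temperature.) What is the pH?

From K1 = [H⁺][HCO3-]/[CO2(aq)]:  pH = pK1 + log₁₀([HCO3-]/[CO2(aq)])
log₁₀(38.0) = +1.580
pH = 6.00 + (+1.580) = 7.58

pH = 7.58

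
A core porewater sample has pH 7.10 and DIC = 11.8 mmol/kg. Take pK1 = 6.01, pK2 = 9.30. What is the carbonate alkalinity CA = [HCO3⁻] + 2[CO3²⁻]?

CA = 11.0 mmol/kg

CA = [HCO3⁻] + 2[CO3²⁻] = (α₁ + 2α₂)·DIC
At pH 7.10: [H⁺]/K1 = 10^-1.09 = 0.081283, K2/[H⁺] = 10^-2.20 = 0.0063096
α₁ = 1/(1 + 0.081283 + 0.0063096) = 1/1.0876 = 0.9195; α₂ = α₁·K2/[H⁺] = 0.005801
α₁ + 2α₂ = 0.9311
CA = 0.9311 × 11.8 = 11.0 mmol/kg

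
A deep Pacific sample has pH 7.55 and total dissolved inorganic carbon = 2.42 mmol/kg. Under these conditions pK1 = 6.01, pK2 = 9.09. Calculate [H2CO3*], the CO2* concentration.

[CO2*] = 0.0660 mmol/kg

α₀ = 1 / (1 + K1/[H⁺] + K1K2/[H⁺]²) = 1 / (1 + 10^+1.54 + 10^+0.00)
   = 1 / (1 + 34.674 + 1.0000) = 1/36.674 = 0.02727
[CO2*] = α₀ × DIC = 0.02727 × 2.42 = 0.0660 mmol/kg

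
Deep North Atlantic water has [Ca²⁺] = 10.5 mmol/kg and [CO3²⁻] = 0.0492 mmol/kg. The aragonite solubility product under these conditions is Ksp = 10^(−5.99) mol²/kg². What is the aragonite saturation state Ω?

Ksp = 10^(−5.99) = 1.023×10^-6
Ω = [Ca²⁺][CO3²⁻]/Ksp = (10.5×10^-3)(0.0492×10^-3) / 1.023×10^-6 = 0.505

Ω = 0.505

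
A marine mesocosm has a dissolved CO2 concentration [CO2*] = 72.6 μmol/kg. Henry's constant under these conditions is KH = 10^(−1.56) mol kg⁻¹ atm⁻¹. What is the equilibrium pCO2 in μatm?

KH = 10^(−1.56) = 2.754×10^-2 mol kg⁻¹ atm⁻¹
pCO2 = [CO2*]/KH = 72.6×10^-6 / 2.754×10^-2 = 2.64×10^-3 atm = 2640 μatm

pCO2 = 2640 μatm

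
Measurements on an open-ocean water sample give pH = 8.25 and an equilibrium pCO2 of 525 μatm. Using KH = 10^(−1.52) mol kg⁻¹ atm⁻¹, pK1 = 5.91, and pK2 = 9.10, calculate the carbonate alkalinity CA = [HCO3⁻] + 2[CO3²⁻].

CA = 4.45 mmol/kg

[CO2*] = KH · pCO2 = 10^(−1.52) × 525×10^-6 = 1.585×10^-5 mol/kg
α₀ = 1/(1 + K1/[H⁺] + K1K2/[H⁺]²) = 1/(1 + 10^+2.34 + 10^+1.49) = 0.003989
DIC = [CO2*]/α₀ = 1.585×10^-5 / 0.003989 = 3.974 mmol/kg
CA = (α₁ + 2α₂)·DIC = (0.8727 + 2×0.1233) × 3.974 = 4.45 mmol/kg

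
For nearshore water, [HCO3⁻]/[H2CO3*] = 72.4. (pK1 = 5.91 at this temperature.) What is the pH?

pH = 7.77

From K1 = [H⁺][HCO3⁻]/[H2CO3*]:  pH = pK1 + log₁₀([HCO3⁻]/[H2CO3*])
log₁₀(72.4) = +1.860
pH = 5.91 + (+1.860) = 7.77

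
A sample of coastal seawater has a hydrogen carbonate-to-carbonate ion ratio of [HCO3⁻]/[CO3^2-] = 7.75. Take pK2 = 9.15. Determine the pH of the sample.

From K2 = [H⁺][CO3^2-]/[HCO3⁻]:  pH = pK2 − log₁₀([HCO3⁻]/[CO3^2-])
log₁₀(7.75) = +0.889
pH = 9.15 − (+0.889) = 8.26

pH = 8.26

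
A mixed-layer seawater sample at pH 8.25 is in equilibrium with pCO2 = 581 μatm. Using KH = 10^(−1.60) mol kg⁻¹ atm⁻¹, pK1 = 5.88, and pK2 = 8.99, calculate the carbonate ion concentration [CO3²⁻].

[CO2*] = KH · pCO2 = 10^(−1.60) × 581×10^-6 = 1.459×10^-5 mol/kg
α₀ = 1/(1 + K1/[H⁺] + K1K2/[H⁺]²) = 1/(1 + 10^+2.37 + 10^+1.63) = 0.003596
DIC = [CO2*]/α₀ = 1.459×10^-5 / 0.003596 = 4.058 mmol/kg
[CO3²⁻] = α₂·DIC; α₂ = 0.1534, so [CO3²⁻] = 0.1534 × 4.058 = 0.623 mmol/kg

[CO3²⁻] = 0.623 mmol/kg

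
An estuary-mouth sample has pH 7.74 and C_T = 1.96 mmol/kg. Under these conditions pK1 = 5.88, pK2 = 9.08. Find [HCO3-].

[HCO3⁻] = 1.85 mmol/kg

α₁ = 1 / (1 + [H⁺]/K1 + K2/[H⁺]) = 1 / (1 + 10^-1.86 + 10^-1.34)
   = 1 / (1 + 0.013804 + 0.045709) = 1/1.0595 = 0.9438
[HCO3⁻] = α₁ × DIC = 0.9438 × 1.96 = 1.85 mmol/kg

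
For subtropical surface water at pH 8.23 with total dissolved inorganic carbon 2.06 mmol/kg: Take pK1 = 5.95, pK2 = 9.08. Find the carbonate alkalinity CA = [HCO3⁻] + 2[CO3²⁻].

CA = [HCO3⁻] + 2[CO3²⁻] = (α₁ + 2α₂)·DIC
At pH 8.23: [H⁺]/K1 = 10^-2.28 = 0.0052481, K2/[H⁺] = 10^-0.85 = 0.14125
α₁ = 1/(1 + 0.0052481 + 0.14125) = 1/1.1465 = 0.8722; α₂ = α₁·K2/[H⁺] = 0.1232
α₁ + 2α₂ = 1.1186
CA = 1.1186 × 2.06 = 2.30 mmol/kg

CA = 2.30 mmol/kg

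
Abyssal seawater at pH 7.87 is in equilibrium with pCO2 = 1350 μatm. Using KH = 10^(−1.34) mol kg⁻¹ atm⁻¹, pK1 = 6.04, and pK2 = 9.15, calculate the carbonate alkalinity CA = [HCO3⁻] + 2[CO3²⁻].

CA = 4.61 mmol/kg

[CO2*] = KH · pCO2 = 10^(−1.34) × 1350×10^-6 = 6.171×10^-5 mol/kg
α₀ = 1/(1 + K1/[H⁺] + K1K2/[H⁺]²) = 1/(1 + 10^+1.83 + 10^+0.55) = 0.01386
DIC = [CO2*]/α₀ = 6.171×10^-5 / 0.01386 = 4.453 mmol/kg
CA = (α₁ + 2α₂)·DIC = (0.9370 + 2×0.04917) × 4.453 = 4.61 mmol/kg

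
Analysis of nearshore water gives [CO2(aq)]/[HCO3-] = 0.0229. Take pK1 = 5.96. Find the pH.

pH = 7.60

From K1 = [H⁺][HCO3-]/[CO2(aq)]:  pH = pK1 − log₁₀([CO2(aq)]/[HCO3-])
log₁₀(0.0229) = -1.640
pH = 5.96 − (-1.640) = 7.60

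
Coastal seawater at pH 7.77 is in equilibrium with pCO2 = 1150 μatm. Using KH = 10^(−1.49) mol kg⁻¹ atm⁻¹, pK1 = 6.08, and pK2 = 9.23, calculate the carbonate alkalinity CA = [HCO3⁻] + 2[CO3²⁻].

[CO2*] = KH · pCO2 = 10^(−1.49) × 1150×10^-6 = 3.721×10^-5 mol/kg
α₀ = 1/(1 + K1/[H⁺] + K1K2/[H⁺]²) = 1/(1 + 10^+1.69 + 10^+0.23) = 0.01935
DIC = [CO2*]/α₀ = 3.721×10^-5 / 0.01935 = 1.923 mmol/kg
CA = (α₁ + 2α₂)·DIC = (0.9478 + 2×0.03286) × 1.923 = 1.95 mmol/kg

CA = 1.95 mmol/kg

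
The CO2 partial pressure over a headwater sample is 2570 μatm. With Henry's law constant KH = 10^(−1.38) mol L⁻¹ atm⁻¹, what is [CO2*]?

[CO2*] = 107 μmol/L

KH = 10^(−1.38) = 4.169×10^-2 mol L⁻¹ atm⁻¹
[CO2*] = KH · pCO2 = 4.169×10^-2 × 2570×10^-6 atm = 1.07×10^-4 mol/L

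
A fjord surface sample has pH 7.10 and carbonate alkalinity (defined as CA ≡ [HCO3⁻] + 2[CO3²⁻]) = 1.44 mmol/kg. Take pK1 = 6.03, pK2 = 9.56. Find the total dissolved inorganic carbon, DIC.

CA = [HCO3⁻] + 2[CO3²⁻] = (α₁ + 2α₂)·DIC
At pH 7.10: [H⁺]/K1 = 10^-1.07 = 0.085114, K2/[H⁺] = 10^-2.46 = 0.0034674
α₁ = 1/(1 + 0.085114 + 0.0034674) = 1/1.0886 = 0.9186; α₂ = α₁·K2/[H⁺] = 0.003185
α₁ + 2α₂ = 0.9250
DIC = CA / (α₁ + 2α₂) = 1.44 / 0.9250 = 1.56 mmol/kg

DIC = 1.56 mmol/kg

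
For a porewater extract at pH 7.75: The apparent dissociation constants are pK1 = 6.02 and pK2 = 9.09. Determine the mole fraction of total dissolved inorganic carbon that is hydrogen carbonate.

α₁ = 1 / (1 + [H⁺]/K1 + K2/[H⁺]) = 1 / (1 + 10^-1.73 + 10^-1.34)
   = 1 / (1 + 0.018621 + 0.045709) = 1/1.0643 = 0.9396

α₁ = 0.940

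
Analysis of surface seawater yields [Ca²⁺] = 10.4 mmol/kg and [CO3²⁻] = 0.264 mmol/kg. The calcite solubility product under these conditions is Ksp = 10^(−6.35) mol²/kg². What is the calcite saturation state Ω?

Ω = 6.15

Ksp = 10^(−6.35) = 4.467×10^-7
Ω = [Ca²⁺][CO3²⁻]/Ksp = (10.4×10^-3)(0.264×10^-3) / 4.467×10^-7 = 6.15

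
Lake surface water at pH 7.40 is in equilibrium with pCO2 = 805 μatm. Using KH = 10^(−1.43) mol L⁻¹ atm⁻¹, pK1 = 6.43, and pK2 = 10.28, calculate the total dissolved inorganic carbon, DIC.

[CO2*] = KH · pCO2 = 10^(−1.43) × 805×10^-6 = 2.991×10^-5 mol/L
α₀ = 1/(1 + K1/[H⁺] + K1K2/[H⁺]²) = 1/(1 + 10^+0.97 + 10^-1.91) = 0.09667
DIC = [CO2*]/α₀ = 2.991×10^-5 / 0.09667 = 0.309 mmol/L

DIC = 0.309 mmol/L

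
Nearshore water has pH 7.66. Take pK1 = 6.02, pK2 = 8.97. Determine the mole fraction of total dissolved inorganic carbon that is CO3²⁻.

α₂ = 0.0457

α₂ = 1 / (1 + [H⁺]/K2 + [H⁺]²/(K1K2)) = 1 / (1 + 10^+1.31 + 10^-0.33)
   = 1 / (1 + 20.417 + 0.46774) = 1/21.885 = 0.04569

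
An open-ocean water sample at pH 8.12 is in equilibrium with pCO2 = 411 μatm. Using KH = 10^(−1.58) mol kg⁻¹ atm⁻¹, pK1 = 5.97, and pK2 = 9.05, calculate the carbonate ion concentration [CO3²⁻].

[CO2*] = KH · pCO2 = 10^(−1.58) × 411×10^-6 = 1.081×10^-5 mol/kg
α₀ = 1/(1 + K1/[H⁺] + K1K2/[H⁺]²) = 1/(1 + 10^+2.15 + 10^+1.22) = 0.006295
DIC = [CO2*]/α₀ = 1.081×10^-5 / 0.006295 = 1.717 mmol/kg
[CO3²⁻] = α₂·DIC; α₂ = 0.1045, so [CO3²⁻] = 0.1045 × 1.717 = 0.179 mmol/kg

[CO3²⁻] = 0.179 mmol/kg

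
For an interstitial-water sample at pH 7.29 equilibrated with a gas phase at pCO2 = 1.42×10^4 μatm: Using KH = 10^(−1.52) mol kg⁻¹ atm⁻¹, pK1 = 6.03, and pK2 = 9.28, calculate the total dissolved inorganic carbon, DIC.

[CO2*] = KH · pCO2 = 10^(−1.52) × 1.42×10^4×10^-6 = 4.288×10^-4 mol/kg
α₀ = 1/(1 + K1/[H⁺] + K1K2/[H⁺]²) = 1/(1 + 10^+1.26 + 10^-0.73) = 0.05159
DIC = [CO2*]/α₀ = 4.288×10^-4 / 0.05159 = 8.31 mmol/kg

DIC = 8.31 mmol/kg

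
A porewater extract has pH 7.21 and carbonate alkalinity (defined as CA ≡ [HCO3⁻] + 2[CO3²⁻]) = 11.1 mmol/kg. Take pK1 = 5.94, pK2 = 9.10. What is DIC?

CA = [HCO3⁻] + 2[CO3²⁻] = (α₁ + 2α₂)·DIC
At pH 7.21: [H⁺]/K1 = 10^-1.27 = 0.053703, K2/[H⁺] = 10^-1.89 = 0.012882
α₁ = 1/(1 + 0.053703 + 0.012882) = 1/1.0666 = 0.9376; α₂ = α₁·K2/[H⁺] = 0.01208
α₁ + 2α₂ = 0.9617
DIC = CA / (α₁ + 2α₂) = 11.1 / 0.9617 = 11.5 mmol/kg

DIC = 11.5 mmol/kg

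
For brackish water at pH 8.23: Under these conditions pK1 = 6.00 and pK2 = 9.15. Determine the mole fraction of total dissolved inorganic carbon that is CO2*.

α₀ = 0.00523

α₀ = 1 / (1 + K1/[H⁺] + K1K2/[H⁺]²) = 1 / (1 + 10^+2.23 + 10^+1.31)
   = 1 / (1 + 169.82 + 20.417) = 1/191.24 = 0.005229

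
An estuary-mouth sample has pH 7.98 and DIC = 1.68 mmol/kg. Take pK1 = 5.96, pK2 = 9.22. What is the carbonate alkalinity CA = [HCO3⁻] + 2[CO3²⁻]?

CA = [HCO3⁻] + 2[CO3²⁻] = (α₁ + 2α₂)·DIC
At pH 7.98: [H⁺]/K1 = 10^-2.02 = 0.0095499, K2/[H⁺] = 10^-1.24 = 0.057544
α₁ = 1/(1 + 0.0095499 + 0.057544) = 1/1.0671 = 0.9371; α₂ = α₁·K2/[H⁺] = 0.05393
α₁ + 2α₂ = 1.0450
CA = 1.0450 × 1.68 = 1.76 mmol/kg

CA = 1.76 mmol/kg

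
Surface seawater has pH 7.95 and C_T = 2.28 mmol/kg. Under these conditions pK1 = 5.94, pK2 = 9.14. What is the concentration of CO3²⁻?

α₂ = 1 / (1 + [H⁺]/K2 + [H⁺]²/(K1K2)) = 1 / (1 + 10^+1.19 + 10^-0.82)
   = 1 / (1 + 15.488 + 0.15136) = 1/16.640 = 0.06010
[CO3²⁻] = α₂ × DIC = 0.06010 × 2.28 = 0.137 mmol/kg

[CO3²⁻] = 0.137 mmol/kg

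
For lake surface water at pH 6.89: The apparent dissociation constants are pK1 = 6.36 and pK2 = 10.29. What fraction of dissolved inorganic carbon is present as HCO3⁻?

α₁ = 1 / (1 + [H⁺]/K1 + K2/[H⁺]) = 1 / (1 + 10^-0.53 + 10^-3.40)
   = 1 / (1 + 0.29512 + 0.00039811) = 1/1.2955 = 0.7719

α₁ = 0.772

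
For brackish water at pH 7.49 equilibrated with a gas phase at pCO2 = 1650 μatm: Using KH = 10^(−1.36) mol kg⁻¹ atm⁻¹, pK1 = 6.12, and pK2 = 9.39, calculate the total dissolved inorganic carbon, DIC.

DIC = 1.78 mmol/kg

[CO2*] = KH · pCO2 = 10^(−1.36) × 1650×10^-6 = 7.203×10^-5 mol/kg
α₀ = 1/(1 + K1/[H⁺] + K1K2/[H⁺]²) = 1/(1 + 10^+1.37 + 10^-0.53) = 0.04042
DIC = [CO2*]/α₀ = 7.203×10^-5 / 0.04042 = 1.78 mmol/kg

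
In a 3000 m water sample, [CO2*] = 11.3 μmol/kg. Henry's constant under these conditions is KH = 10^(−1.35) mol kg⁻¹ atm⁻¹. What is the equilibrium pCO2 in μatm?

KH = 10^(−1.35) = 4.467×10^-2 mol kg⁻¹ atm⁻¹
pCO2 = [CO2*]/KH = 11.3×10^-6 / 4.467×10^-2 = 2.53×10^-4 atm = 253 μatm

pCO2 = 253 μatm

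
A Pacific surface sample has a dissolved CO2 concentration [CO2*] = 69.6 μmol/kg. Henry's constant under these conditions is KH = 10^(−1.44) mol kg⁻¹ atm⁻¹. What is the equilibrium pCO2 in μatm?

KH = 10^(−1.44) = 3.631×10^-2 mol kg⁻¹ atm⁻¹
pCO2 = [CO2*]/KH = 69.6×10^-6 / 3.631×10^-2 = 1.92×10^-3 atm = 1920 μatm

pCO2 = 1920 μatm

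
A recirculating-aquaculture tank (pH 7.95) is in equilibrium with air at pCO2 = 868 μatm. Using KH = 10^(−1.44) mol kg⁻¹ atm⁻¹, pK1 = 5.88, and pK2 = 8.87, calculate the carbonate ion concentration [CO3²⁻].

[CO2*] = KH · pCO2 = 10^(−1.44) × 868×10^-6 = 3.152×10^-5 mol/kg
α₀ = 1/(1 + K1/[H⁺] + K1K2/[H⁺]²) = 1/(1 + 10^+2.07 + 10^+1.15) = 0.007541
DIC = [CO2*]/α₀ = 3.152×10^-5 / 0.007541 = 4.179 mmol/kg
[CO3²⁻] = α₂·DIC; α₂ = 0.1065, so [CO3²⁻] = 0.1065 × 4.179 = 0.445 mmol/kg

[CO3²⁻] = 0.445 mmol/kg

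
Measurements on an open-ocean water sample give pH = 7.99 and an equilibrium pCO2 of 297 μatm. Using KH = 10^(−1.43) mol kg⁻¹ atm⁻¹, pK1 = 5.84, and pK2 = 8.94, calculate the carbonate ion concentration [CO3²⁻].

[CO2*] = KH · pCO2 = 10^(−1.43) × 297×10^-6 = 1.103×10^-5 mol/kg
α₀ = 1/(1 + K1/[H⁺] + K1K2/[H⁺]²) = 1/(1 + 10^+2.15 + 10^+1.20) = 0.006325
DIC = [CO2*]/α₀ = 1.103×10^-5 / 0.006325 = 1.745 mmol/kg
[CO3²⁻] = α₂·DIC; α₂ = 0.1002, so [CO3²⁻] = 0.1002 × 1.745 = 0.175 mmol/kg

[CO3²⁻] = 0.175 mmol/kg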